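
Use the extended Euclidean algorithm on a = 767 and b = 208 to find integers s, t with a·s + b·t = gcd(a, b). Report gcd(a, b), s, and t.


Euclidean algorithm on (767, 208) — divide until remainder is 0:
  767 = 3 · 208 + 143
  208 = 1 · 143 + 65
  143 = 2 · 65 + 13
  65 = 5 · 13 + 0
gcd(767, 208) = 13.
Track Bezout coefficients alongside the remainders: start with r₀ = 767 = a·1 + b·0 (s = 1, t = 0) and r₁ = 208 = a·0 + b·1 (s = 0, t = 1); each new remainder r_{k+1} = r_{k-1} − q_k·r_k inherits s_{k+1} = s_{k-1} − q_k·s_k, t_{k+1} = t_{k-1} − q_k·t_k, so r_k = a·s_k + b·t_k at every step:
  q = 3: r = 143, s = 1 − 3·0 = 1, t = 0 − 3·1 = -3  (check: 767·1 + 208·(-3) = 143)
  q = 1: r = 65, s = 0 − 1·1 = -1, t = 1 − 1·(-3) = 4  (check: 767·(-1) + 208·4 = 65)
  q = 2: r = 13, s = 1 − 2·(-1) = 3, t = -3 − 2·4 = -11  (check: 767·3 + 208·(-11) = 13)
The row with r = 13 (the gcd) gives the Bezout coefficients s = 3, t = -11.
Result: 767 · (3) + 208 · (-11) = 13.

gcd(767, 208) = 13; s = 3, t = -11 (check: 767·3 + 208·(-11) = 13).


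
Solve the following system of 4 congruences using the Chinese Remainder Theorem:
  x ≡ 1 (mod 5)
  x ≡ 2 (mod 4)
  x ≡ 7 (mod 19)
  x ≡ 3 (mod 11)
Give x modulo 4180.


Product of moduli M = 5 · 4 · 19 · 11 = 4180.
Merge one congruence at a time:
  Start: x ≡ 1 (mod 5).
  Combine with x ≡ 2 (mod 4); new modulus lcm = 20.
    Write x = 1 + 5·t and substitute into x ≡ 2 (mod 4): 5·t ≡ 2 − 1 = 1 (mod 4).
    Reduce coefficients mod 4: 1·t ≡ 1 (mod 4).
    So t ≡ 1 (mod 4).
    Then x = 1 + 5·1 = 6, valid modulo lcm(5, 4) = 20: x ≡ 6 (mod 20).
  Combine with x ≡ 7 (mod 19); new modulus lcm = 380.
    Write x = 6 + 20·t and substitute into x ≡ 7 (mod 19): 20·t ≡ 7 − 6 = 1 (mod 19).
    Reduce coefficients mod 19: 1·t ≡ 1 (mod 19).
    So t ≡ 1 (mod 19).
    Then x = 6 + 20·1 = 26, valid modulo lcm(20, 19) = 380: x ≡ 26 (mod 380).
  Combine with x ≡ 3 (mod 11); new modulus lcm = 4180.
    Write x = 26 + 380·t and substitute into x ≡ 3 (mod 11): 380·t ≡ 3 − 26 = -23 (mod 11).
    Reduce coefficients mod 11: 6·t ≡ 10 (mod 11).
    The inverse of 6 mod 11 is 2 (since 6·2 = 12 = 1·11 + 1), so t ≡ 2·10 = 20 ≡ 9 (mod 11).
    Then x = 26 + 380·9 = 3446, valid modulo lcm(380, 11) = 4180: x ≡ 3446 (mod 4180).
Verify against each original: 3446 mod 5 = 1, 3446 mod 4 = 2, 3446 mod 19 = 7, 3446 mod 11 = 3.

x ≡ 3446 (mod 4180).


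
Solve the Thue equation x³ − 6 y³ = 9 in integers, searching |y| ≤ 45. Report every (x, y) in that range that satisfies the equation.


The equation is x³ - 6y³ = 9. For fixed y, x³ = 6·y³ + 9, so a solution requires the RHS to be a perfect cube.
Strategy: iterate y from -45 to 45, compute RHS = 6·y³ + 9, and check whether it is a (positive or negative) perfect cube.
Check small values of y:
  y = 0: RHS = 9 is not a perfect cube.
  y = 1: RHS = 15 is not a perfect cube.
  y = -1: RHS = 3 is not a perfect cube.
  y = 2: RHS = 57 is not a perfect cube.
  y = -2: RHS = -39 is not a perfect cube.
  y = 3: RHS = 171 is not a perfect cube.
  y = -3: RHS = -153 is not a perfect cube.
Continuing the search up to |y| = 45 finds no solutions either.
No (x, y) in the scanned range satisfies the equation.

No integer solutions with |y| ≤ 45.


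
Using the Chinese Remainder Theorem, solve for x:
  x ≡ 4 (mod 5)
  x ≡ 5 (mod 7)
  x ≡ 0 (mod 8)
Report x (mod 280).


Moduli 5, 7, 8 are pairwise coprime; by CRT there is a unique solution modulo M = 5 · 7 · 8 = 280.
Solve pairwise, accumulating the modulus:
  Start with x ≡ 4 (mod 5).
  Combine with x ≡ 5 (mod 7): since gcd(5, 7) = 1, we get a unique residue mod 35.
    Write x = 4 + 5·t and substitute into x ≡ 5 (mod 7): 5·t ≡ 5 − 4 = 1 (mod 7).
    The inverse of 5 mod 7 is 3 (since 5·3 = 15 = 2·7 + 1), so t ≡ 3·1 = 3 ≡ 3 (mod 7).
    Then x = 4 + 5·3 = 19, valid modulo lcm(5, 7) = 35: x ≡ 19 (mod 35).
  Combine with x ≡ 0 (mod 8): since gcd(35, 8) = 1, we get a unique residue mod 280.
    Write x = 19 + 35·t and substitute into x ≡ 0 (mod 8): 35·t ≡ 0 − 19 = -19 (mod 8).
    Reduce coefficients mod 8: 3·t ≡ 5 (mod 8).
    The inverse of 3 mod 8 is 3 (since 3·3 = 9 = 1·8 + 1), so t ≡ 3·5 = 15 ≡ 7 (mod 8).
    Then x = 19 + 35·7 = 264, valid modulo lcm(35, 8) = 280: x ≡ 264 (mod 280).
Verify: 264 mod 5 = 4 ✓, 264 mod 7 = 5 ✓, 264 mod 8 = 0 ✓.

x ≡ 264 (mod 280).


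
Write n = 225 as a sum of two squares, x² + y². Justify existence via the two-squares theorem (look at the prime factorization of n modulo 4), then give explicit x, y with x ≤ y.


Step 1: Factor n = 225 = 3^2 · 5^2.
Step 2: Check the mod-4 condition on each prime factor: 3 ≡ 3 (mod 4), exponent 2 (must be even); 5 ≡ 1 (mod 4), exponent 2.
All primes ≡ 3 (mod 4) appear to even exponent (or don't appear), so by the two-squares theorem n IS expressible as a sum of two squares.
Step 3: Build a representation. Group n = k² · m with k = 3 and m = 5 · 5 = 25 (a product of primes ≡ 1 (mod 4)); a representation of m scales to one of n via (k·x)² + (k·y)² = k²(x² + y²). Each prime p ≡ 1 (mod 4) is itself a sum of two squares; find a² by testing p − a² for a perfect square:
  5: 5 − 1² = 4 = 2² ⇒ 5 = 1² + 2².
  Combine using the Brahmagupta–Fibonacci identity (a² + b²)(c² + d²) = (ac − bd)² + (ad + bc)² = (ac + bd)² + (ad − bc)²:
  5 · 5 = 25: from (1² + 2²)(1² + 2²), take (1·1 − 2·2, 1·2 + 2·1) = (1 − 4, 2 + 2) = (-3, 4); dropping signs (only squares matter) gives (3, 4); check 3² + 4² = 9 + 16 = 25 ✓.
  Scale by k = 3: (3·3, 3·4) = (9, 12).
Step 4: Order so x ≤ y and verify: 9² + 12² = 81 + 144 = 225 = n. ✓

n = 225 = 9² + 12² (one valid representation with x ≤ y).


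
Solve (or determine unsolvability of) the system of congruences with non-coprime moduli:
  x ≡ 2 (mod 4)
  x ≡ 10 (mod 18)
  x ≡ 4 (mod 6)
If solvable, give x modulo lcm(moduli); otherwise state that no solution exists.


Moduli 4, 18, 6 are not pairwise coprime, so CRT works modulo lcm(m_i) when all pairwise compatibility conditions hold.
Pairwise compatibility: gcd(m_i, m_j) must divide a_i - a_j for every pair.
Merge one congruence at a time:
  Start: x ≡ 2 (mod 4).
  Combine with x ≡ 10 (mod 18): gcd(4, 18) = 2; 10 - 2 = 8, which IS divisible by 2, so compatible.
    Write x = 2 + 4·t and substitute into x ≡ 10 (mod 18): 4·t ≡ 10 − 2 = 8 (mod 18).
    Divide the congruence (and modulus) by g = 2: 2·t ≡ 4 (mod 9).
    The inverse of 2 mod 9 is 5 (since 2·5 = 10 = 1·9 + 1), so t ≡ 5·4 = 20 ≡ 2 (mod 9).
    Then x = 2 + 4·2 = 10, valid modulo lcm(4, 18) = 36: x ≡ 10 (mod 36).
  Combine with x ≡ 4 (mod 6): gcd(36, 6) = 6; 4 - 10 = -6, which IS divisible by 6, so compatible.
    Write x = 10 + 36·t and substitute into x ≡ 4 (mod 6): 36·t ≡ 4 − 10 = -6 (mod 6).
    Divide the congruence (and modulus) by g = 6: 6·t ≡ -1 (mod 1).
    Modulo 1 every t works; take t = 0.
    Then x = 10 + 36·0 = 10, valid modulo lcm(36, 6) = 36: x ≡ 10 (mod 36).
Verify: 10 mod 4 = 2, 10 mod 18 = 10, 10 mod 6 = 4.

x ≡ 10 (mod 36).


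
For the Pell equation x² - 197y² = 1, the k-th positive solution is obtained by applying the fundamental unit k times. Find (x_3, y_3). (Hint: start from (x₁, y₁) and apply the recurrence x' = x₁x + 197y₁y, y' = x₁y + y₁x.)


Step 1: Find the fundamental solution (x₁, y₁) of x² - 197y² = 1.
  Expand √197 as a continued fraction. a₀ = ⌊√197⌋ = 14; iterate m_{k+1} = d_k·a_k − m_k, d_{k+1} = (197 − m_{k+1}²)/d_k, a_{k+1} = ⌊(a₀ + m_{k+1})/d_{k+1}⌋ (starting m₀ = 0, d₀ = 1), with convergents p_k = a_k·p_{k-1} + p_{k-2}, q_k = a_k·q_{k-1} + q_{k-2} (p₋₁ = 1, q₋₁ = 0):
  k = 0: a₀ = 14; p₀/q₀ = 14/1; p₀² − 197·q₀² = 196 − 197 = -1.
  k = 1: m = 14, d = 1, a = ⌊(14 + 14)/1⌋ = 28; p/q = (28·14 + 1)/(28·1 + 0) = 393/28; p² − 197·q² = 154449 − 154448 = 1.
  The first convergent with p² − 197·q² = 1 gives the fundamental solution (x₁, y₁) = (393, 28).
Step 2: Apply the recurrence (x_{n+1}, y_{n+1}) = (x₁x_n + 197y₁y_n, x₁y_n + y₁x_n) repeatedly.
  From (x_1, y_1) = (393, 28): x_2 = 393·393 + 197·28·28 = 308897; y_2 = 393·28 + 28·393 = 22008.
  From (x_2, y_2) = (308897, 22008): x_3 = 393·308897 + 197·28·22008 = 242792649; y_3 = 393·22008 + 28·308897 = 17298260.
Step 3: Verify x_3² - 197·y_3² = 58948270408437201 - 58948270408437200 = 1 (should be 1). ✓

(x_1, y_1) = (393, 28); (x_3, y_3) = (242792649, 17298260).


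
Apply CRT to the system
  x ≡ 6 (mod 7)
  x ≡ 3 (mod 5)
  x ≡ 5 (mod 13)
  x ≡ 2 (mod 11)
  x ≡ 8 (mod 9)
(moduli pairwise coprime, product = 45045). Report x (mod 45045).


Product of moduli M = 7 · 5 · 13 · 11 · 9 = 45045.
Merge one congruence at a time:
  Start: x ≡ 6 (mod 7).
  Combine with x ≡ 3 (mod 5); new modulus lcm = 35.
    Write x = 6 + 7·t and substitute into x ≡ 3 (mod 5): 7·t ≡ 3 − 6 = -3 (mod 5).
    Reduce coefficients mod 5: 2·t ≡ 2 (mod 5).
    The inverse of 2 mod 5 is 3 (since 2·3 = 6 = 1·5 + 1), so t ≡ 3·2 = 6 ≡ 1 (mod 5).
    Then x = 6 + 7·1 = 13, valid modulo lcm(7, 5) = 35: x ≡ 13 (mod 35).
  Combine with x ≡ 5 (mod 13); new modulus lcm = 455.
    Write x = 13 + 35·t and substitute into x ≡ 5 (mod 13): 35·t ≡ 5 − 13 = -8 (mod 13).
    Reduce coefficients mod 13: 9·t ≡ 5 (mod 13).
    The inverse of 9 mod 13 is 3 (since 9·3 = 27 = 2·13 + 1), so t ≡ 3·5 = 15 ≡ 2 (mod 13).
    Then x = 13 + 35·2 = 83, valid modulo lcm(35, 13) = 455: x ≡ 83 (mod 455).
  Combine with x ≡ 2 (mod 11); new modulus lcm = 5005.
    Write x = 83 + 455·t and substitute into x ≡ 2 (mod 11): 455·t ≡ 2 − 83 = -81 (mod 11).
    Reduce coefficients mod 11: 4·t ≡ 7 (mod 11).
    The inverse of 4 mod 11 is 3 (since 4·3 = 12 = 1·11 + 1), so t ≡ 3·7 = 21 ≡ 10 (mod 11).
    Then x = 83 + 455·10 = 4633, valid modulo lcm(455, 11) = 5005: x ≡ 4633 (mod 5005).
  Combine with x ≡ 8 (mod 9); new modulus lcm = 45045.
    Write x = 4633 + 5005·t and substitute into x ≡ 8 (mod 9): 5005·t ≡ 8 − 4633 = -4625 (mod 9).
    Reduce coefficients mod 9: 1·t ≡ 1 (mod 9).
    So t ≡ 1 (mod 9).
    Then x = 4633 + 5005·1 = 9638, valid modulo lcm(5005, 9) = 45045: x ≡ 9638 (mod 45045).
Verify against each original: 9638 mod 7 = 6, 9638 mod 5 = 3, 9638 mod 13 = 5, 9638 mod 11 = 2, 9638 mod 9 = 8.

x ≡ 9638 (mod 45045).


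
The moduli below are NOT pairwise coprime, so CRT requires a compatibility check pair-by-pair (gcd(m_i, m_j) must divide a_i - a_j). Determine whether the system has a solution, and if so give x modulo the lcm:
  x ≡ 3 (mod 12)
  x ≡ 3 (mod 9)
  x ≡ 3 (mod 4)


Moduli 12, 9, 4 are not pairwise coprime, so CRT works modulo lcm(m_i) when all pairwise compatibility conditions hold.
Pairwise compatibility: gcd(m_i, m_j) must divide a_i - a_j for every pair.
Merge one congruence at a time:
  Start: x ≡ 3 (mod 12).
  Combine with x ≡ 3 (mod 9): gcd(12, 9) = 3; 3 - 3 = 0, which IS divisible by 3, so compatible.
    Write x = 3 + 12·t and substitute into x ≡ 3 (mod 9): 12·t ≡ 3 − 3 = 0 (mod 9).
    Divide the congruence (and modulus) by g = 3: 4·t ≡ 0 (mod 3).
    Reduce coefficients mod 3: 1·t ≡ 0 (mod 3).
    So t ≡ 0 (mod 3).
    Then x = 3 + 12·0 = 3, valid modulo lcm(12, 9) = 36: x ≡ 3 (mod 36).
  Combine with x ≡ 3 (mod 4): gcd(36, 4) = 4; 3 - 3 = 0, which IS divisible by 4, so compatible.
    Write x = 3 + 36·t and substitute into x ≡ 3 (mod 4): 36·t ≡ 3 − 3 = 0 (mod 4).
    Divide the congruence (and modulus) by g = 4: 9·t ≡ 0 (mod 1).
    Modulo 1 every t works; take t = 0.
    Then x = 3 + 36·0 = 3, valid modulo lcm(36, 4) = 36: x ≡ 3 (mod 36).
Verify: 3 mod 12 = 3, 3 mod 9 = 3, 3 mod 4 = 3.

x ≡ 3 (mod 36).


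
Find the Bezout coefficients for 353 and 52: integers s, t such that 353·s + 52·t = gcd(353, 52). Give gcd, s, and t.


Euclidean algorithm on (353, 52) — divide until remainder is 0:
  353 = 6 · 52 + 41
  52 = 1 · 41 + 11
  41 = 3 · 11 + 8
  11 = 1 · 8 + 3
  8 = 2 · 3 + 2
  3 = 1 · 2 + 1
  2 = 2 · 1 + 0
gcd(353, 52) = 1.
Track Bezout coefficients alongside the remainders: start with r₀ = 353 = a·1 + b·0 (s = 1, t = 0) and r₁ = 52 = a·0 + b·1 (s = 0, t = 1); each new remainder r_{k+1} = r_{k-1} − q_k·r_k inherits s_{k+1} = s_{k-1} − q_k·s_k, t_{k+1} = t_{k-1} − q_k·t_k, so r_k = a·s_k + b·t_k at every step:
  q = 6: r = 41, s = 1 − 6·0 = 1, t = 0 − 6·1 = -6  (check: 353·1 + 52·(-6) = 41)
  q = 1: r = 11, s = 0 − 1·1 = -1, t = 1 − 1·(-6) = 7  (check: 353·(-1) + 52·7 = 11)
  q = 3: r = 8, s = 1 − 3·(-1) = 4, t = -6 − 3·7 = -27  (check: 353·4 + 52·(-27) = 8)
  q = 1: r = 3, s = -1 − 1·4 = -5, t = 7 − 1·(-27) = 34  (check: 353·(-5) + 52·34 = 3)
  q = 2: r = 2, s = 4 − 2·(-5) = 14, t = -27 − 2·34 = -95  (check: 353·14 + 52·(-95) = 2)
  q = 1: r = 1, s = -5 − 1·14 = -19, t = 34 − 1·(-95) = 129  (check: 353·(-19) + 52·129 = 1)
The row with r = 1 (the gcd) gives the Bezout coefficients s = -19, t = 129.
Result: 353 · (-19) + 52 · (129) = 1.

gcd(353, 52) = 1; s = -19, t = 129 (check: 353·(-19) + 52·129 = 1).


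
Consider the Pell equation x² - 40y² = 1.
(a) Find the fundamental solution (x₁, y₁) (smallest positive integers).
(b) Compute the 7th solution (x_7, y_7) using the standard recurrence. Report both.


Step 1: Find the fundamental solution (x₁, y₁) of x² - 40y² = 1.
  Expand √40 as a continued fraction. a₀ = ⌊√40⌋ = 6; iterate m_{k+1} = d_k·a_k − m_k, d_{k+1} = (40 − m_{k+1}²)/d_k, a_{k+1} = ⌊(a₀ + m_{k+1})/d_{k+1}⌋ (starting m₀ = 0, d₀ = 1), with convergents p_k = a_k·p_{k-1} + p_{k-2}, q_k = a_k·q_{k-1} + q_{k-2} (p₋₁ = 1, q₋₁ = 0):
  k = 0: a₀ = 6; p₀/q₀ = 6/1; p₀² − 40·q₀² = 36 − 40 = -4.
  k = 1: m = 6, d = 4, a = ⌊(6 + 6)/4⌋ = 3; p/q = (3·6 + 1)/(3·1 + 0) = 19/3; p² − 40·q² = 361 − 360 = 1.
  The first convergent with p² − 40·q² = 1 gives the fundamental solution (x₁, y₁) = (19, 3).
Step 2: Apply the recurrence (x_{n+1}, y_{n+1}) = (x₁x_n + 40y₁y_n, x₁y_n + y₁x_n) repeatedly.
  From (x_1, y_1) = (19, 3): x_2 = 19·19 + 40·3·3 = 721; y_2 = 19·3 + 3·19 = 114.
  From (x_2, y_2) = (721, 114): x_3 = 19·721 + 40·3·114 = 27379; y_3 = 19·114 + 3·721 = 4329.
  From (x_3, y_3) = (27379, 4329): x_4 = 19·27379 + 40·3·4329 = 1039681; y_4 = 19·4329 + 3·27379 = 164388.
  From (x_4, y_4) = (1039681, 164388): x_5 = 19·1039681 + 40·3·164388 = 39480499; y_5 = 19·164388 + 3·1039681 = 6242415.
  From (x_5, y_5) = (39480499, 6242415): x_6 = 19·39480499 + 40·3·6242415 = 1499219281; y_6 = 19·6242415 + 3·39480499 = 237047382.
  From (x_6, y_6) = (1499219281, 237047382): x_7 = 19·1499219281 + 40·3·237047382 = 56930852179; y_7 = 19·237047382 + 3·1499219281 = 9001558101.
Step 3: Verify x_7² - 40·y_7² = 3241121929827149048041 - 3241121929827149048040 = 1 (should be 1). ✓

(x_1, y_1) = (19, 3); (x_7, y_7) = (56930852179, 9001558101).


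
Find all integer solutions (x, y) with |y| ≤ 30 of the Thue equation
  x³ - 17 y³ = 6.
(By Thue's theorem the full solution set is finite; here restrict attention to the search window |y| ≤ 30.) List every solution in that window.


The equation is x³ - 17y³ = 6. For fixed y, x³ = 17·y³ + 6, so a solution requires the RHS to be a perfect cube.
Strategy: iterate y from -30 to 30, compute RHS = 17·y³ + 6, and check whether it is a (positive or negative) perfect cube.
Check small values of y:
  y = 0: RHS = 6 is not a perfect cube.
  y = 1: RHS = 23 is not a perfect cube.
  y = -1: RHS = -11 is not a perfect cube.
  y = 2: RHS = 142 is not a perfect cube.
  y = -2: RHS = -130 is not a perfect cube.
  y = 3: RHS = 465 is not a perfect cube.
  y = -3: RHS = -453 is not a perfect cube.
Continuing the search up to |y| = 30 finds no solutions either.
No (x, y) in the scanned range satisfies the equation.

No integer solutions with |y| ≤ 30.


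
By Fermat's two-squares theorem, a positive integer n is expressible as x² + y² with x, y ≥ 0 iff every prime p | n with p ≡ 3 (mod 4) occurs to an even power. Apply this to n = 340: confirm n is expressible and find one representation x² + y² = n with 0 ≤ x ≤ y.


Step 1: Factor n = 340 = 2^2 · 5 · 17.
Step 2: Check the mod-4 condition on each prime factor: 2 = 2 (special); 5 ≡ 1 (mod 4), exponent 1; 17 ≡ 1 (mod 4), exponent 1.
All primes ≡ 3 (mod 4) appear to even exponent (or don't appear), so by the two-squares theorem n IS expressible as a sum of two squares.
Step 3: Build a representation. Group n = k² · m with k = 2 and m = 5 · 17 = 85 (a product of primes ≡ 1 (mod 4)); a representation of m scales to one of n via (k·x)² + (k·y)² = k²(x² + y²). Each prime p ≡ 1 (mod 4) is itself a sum of two squares; find a² by testing p − a² for a perfect square:
  5: 5 − 1² = 4 = 2² ⇒ 5 = 1² + 2².
  17: 17 − 1² = 16 = 4² ⇒ 17 = 1² + 4².
  Combine using the Brahmagupta–Fibonacci identity (a² + b²)(c² + d²) = (ac − bd)² + (ad + bc)² = (ac + bd)² + (ad − bc)²:
  5 · 17 = 85: from (1² + 2²)(1² + 4²), take (1·1 − 2·4, 1·4 + 2·1) = (1 − 8, 4 + 2) = (-7, 6); dropping signs (only squares matter) gives (7, 6); check 7² + 6² = 49 + 36 = 85 ✓.
  Scale by k = 2: (2·7, 2·6) = (14, 12).
Step 4: Order so x ≤ y and verify: 12² + 14² = 144 + 196 = 340 = n. ✓

n = 340 = 12² + 14² (one valid representation with x ≤ y).


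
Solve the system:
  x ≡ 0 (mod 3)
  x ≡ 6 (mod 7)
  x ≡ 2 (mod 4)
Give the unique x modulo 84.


Moduli 3, 7, 4 are pairwise coprime; by CRT there is a unique solution modulo M = 3 · 7 · 4 = 84.
Solve pairwise, accumulating the modulus:
  Start with x ≡ 0 (mod 3).
  Combine with x ≡ 6 (mod 7): since gcd(3, 7) = 1, we get a unique residue mod 21.
    Write x = 0 + 3·t and substitute into x ≡ 6 (mod 7): 3·t ≡ 6 − 0 = 6 (mod 7).
    The inverse of 3 mod 7 is 5 (since 3·5 = 15 = 2·7 + 1), so t ≡ 5·6 = 30 ≡ 2 (mod 7).
    Then x = 0 + 3·2 = 6, valid modulo lcm(3, 7) = 21: x ≡ 6 (mod 21).
  Combine with x ≡ 2 (mod 4): since gcd(21, 4) = 1, we get a unique residue mod 84.
    Write x = 6 + 21·t and substitute into x ≡ 2 (mod 4): 21·t ≡ 2 − 6 = -4 (mod 4).
    Reduce coefficients mod 4: 1·t ≡ 0 (mod 4).
    So t ≡ 0 (mod 4).
    Then x = 6 + 21·0 = 6, valid modulo lcm(21, 4) = 84: x ≡ 6 (mod 84).
Verify: 6 mod 3 = 0 ✓, 6 mod 7 = 6 ✓, 6 mod 4 = 2 ✓.

x ≡ 6 (mod 84).


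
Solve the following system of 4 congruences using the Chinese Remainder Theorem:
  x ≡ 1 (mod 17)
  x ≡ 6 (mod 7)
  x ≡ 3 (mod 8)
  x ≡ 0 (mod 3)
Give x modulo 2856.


Product of moduli M = 17 · 7 · 8 · 3 = 2856.
Merge one congruence at a time:
  Start: x ≡ 1 (mod 17).
  Combine with x ≡ 6 (mod 7); new modulus lcm = 119.
    Write x = 1 + 17·t and substitute into x ≡ 6 (mod 7): 17·t ≡ 6 − 1 = 5 (mod 7).
    Reduce coefficients mod 7: 3·t ≡ 5 (mod 7).
    The inverse of 3 mod 7 is 5 (since 3·5 = 15 = 2·7 + 1), so t ≡ 5·5 = 25 ≡ 4 (mod 7).
    Then x = 1 + 17·4 = 69, valid modulo lcm(17, 7) = 119: x ≡ 69 (mod 119).
  Combine with x ≡ 3 (mod 8); new modulus lcm = 952.
    Write x = 69 + 119·t and substitute into x ≡ 3 (mod 8): 119·t ≡ 3 − 69 = -66 (mod 8).
    Reduce coefficients mod 8: 7·t ≡ 6 (mod 8).
    The inverse of 7 mod 8 is 7 (since 7·7 = 49 = 6·8 + 1), so t ≡ 7·6 = 42 ≡ 2 (mod 8).
    Then x = 69 + 119·2 = 307, valid modulo lcm(119, 8) = 952: x ≡ 307 (mod 952).
  Combine with x ≡ 0 (mod 3); new modulus lcm = 2856.
    Write x = 307 + 952·t and substitute into x ≡ 0 (mod 3): 952·t ≡ 0 − 307 = -307 (mod 3).
    Reduce coefficients mod 3: 1·t ≡ 2 (mod 3).
    So t ≡ 2 (mod 3).
    Then x = 307 + 952·2 = 2211, valid modulo lcm(952, 3) = 2856: x ≡ 2211 (mod 2856).
Verify against each original: 2211 mod 17 = 1, 2211 mod 7 = 6, 2211 mod 8 = 3, 2211 mod 3 = 0.

x ≡ 2211 (mod 2856).


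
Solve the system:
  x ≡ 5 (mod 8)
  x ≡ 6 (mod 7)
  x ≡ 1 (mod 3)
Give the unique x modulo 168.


Moduli 8, 7, 3 are pairwise coprime; by CRT there is a unique solution modulo M = 8 · 7 · 3 = 168.
Solve pairwise, accumulating the modulus:
  Start with x ≡ 5 (mod 8).
  Combine with x ≡ 6 (mod 7): since gcd(8, 7) = 1, we get a unique residue mod 56.
    Write x = 5 + 8·t and substitute into x ≡ 6 (mod 7): 8·t ≡ 6 − 5 = 1 (mod 7).
    Reduce coefficients mod 7: 1·t ≡ 1 (mod 7).
    So t ≡ 1 (mod 7).
    Then x = 5 + 8·1 = 13, valid modulo lcm(8, 7) = 56: x ≡ 13 (mod 56).
  Combine with x ≡ 1 (mod 3): since gcd(56, 3) = 1, we get a unique residue mod 168.
    Write x = 13 + 56·t and substitute into x ≡ 1 (mod 3): 56·t ≡ 1 − 13 = -12 (mod 3).
    Reduce coefficients mod 3: 2·t ≡ 0 (mod 3).
    The inverse of 2 mod 3 is 2 (since 2·2 = 4 = 1·3 + 1), so t ≡ 2·0 = 0 ≡ 0 (mod 3).
    Then x = 13 + 56·0 = 13, valid modulo lcm(56, 3) = 168: x ≡ 13 (mod 168).
Verify: 13 mod 8 = 5 ✓, 13 mod 7 = 6 ✓, 13 mod 3 = 1 ✓.

x ≡ 13 (mod 168).


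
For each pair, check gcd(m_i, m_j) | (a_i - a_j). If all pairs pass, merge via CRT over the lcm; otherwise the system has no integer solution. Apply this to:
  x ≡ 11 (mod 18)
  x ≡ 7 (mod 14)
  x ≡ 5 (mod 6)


Moduli 18, 14, 6 are not pairwise coprime, so CRT works modulo lcm(m_i) when all pairwise compatibility conditions hold.
Pairwise compatibility: gcd(m_i, m_j) must divide a_i - a_j for every pair.
Merge one congruence at a time:
  Start: x ≡ 11 (mod 18).
  Combine with x ≡ 7 (mod 14): gcd(18, 14) = 2; 7 - 11 = -4, which IS divisible by 2, so compatible.
    Write x = 11 + 18·t and substitute into x ≡ 7 (mod 14): 18·t ≡ 7 − 11 = -4 (mod 14).
    Divide the congruence (and modulus) by g = 2: 9·t ≡ -2 (mod 7).
    Reduce coefficients mod 7: 2·t ≡ 5 (mod 7).
    The inverse of 2 mod 7 is 4 (since 2·4 = 8 = 1·7 + 1), so t ≡ 4·5 = 20 ≡ 6 (mod 7).
    Then x = 11 + 18·6 = 119, valid modulo lcm(18, 14) = 126: x ≡ 119 (mod 126).
  Combine with x ≡ 5 (mod 6): gcd(126, 6) = 6; 5 - 119 = -114, which IS divisible by 6, so compatible.
    Write x = 119 + 126·t and substitute into x ≡ 5 (mod 6): 126·t ≡ 5 − 119 = -114 (mod 6).
    Divide the congruence (and modulus) by g = 6: 21·t ≡ -19 (mod 1).
    Modulo 1 every t works; take t = 0.
    Then x = 119 + 126·0 = 119, valid modulo lcm(126, 6) = 126: x ≡ 119 (mod 126).
Verify: 119 mod 18 = 11, 119 mod 14 = 7, 119 mod 6 = 5.

x ≡ 119 (mod 126).


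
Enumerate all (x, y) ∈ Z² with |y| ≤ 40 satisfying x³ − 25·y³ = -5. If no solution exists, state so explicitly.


The equation is x³ - 25y³ = -5. For fixed y, x³ = 25·y³ − 5, so a solution requires the RHS to be a perfect cube.
Strategy: iterate y from -40 to 40, compute RHS = 25·y³ − 5, and check whether it is a (positive or negative) perfect cube.
Check small values of y:
  y = 0: RHS = -5 is not a perfect cube.
  y = 1: RHS = 20 is not a perfect cube.
  y = -1: RHS = -30 is not a perfect cube.
  y = 2: RHS = 195 is not a perfect cube.
  y = -2: RHS = -205 is not a perfect cube.
  y = 3: RHS = 670 is not a perfect cube.
  y = -3: RHS = -680 is not a perfect cube.
Continuing the search up to |y| = 40 finds no solutions either.
No (x, y) in the scanned range satisfies the equation.

No integer solutions with |y| ≤ 40.


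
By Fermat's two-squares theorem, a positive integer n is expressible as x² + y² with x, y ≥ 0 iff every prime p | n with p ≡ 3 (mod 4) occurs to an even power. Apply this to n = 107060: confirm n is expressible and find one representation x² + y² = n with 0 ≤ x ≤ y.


Step 1: Factor n = 107060 = 2^2 · 5 · 53 · 101.
Step 2: Check the mod-4 condition on each prime factor: 2 = 2 (special); 5 ≡ 1 (mod 4), exponent 1; 53 ≡ 1 (mod 4), exponent 1; 101 ≡ 1 (mod 4), exponent 1.
All primes ≡ 3 (mod 4) appear to even exponent (or don't appear), so by the two-squares theorem n IS expressible as a sum of two squares.
Step 3: Build a representation. Group n = k² · m with k = 2 and m = 5 · 53 · 101 = 26765 (a product of primes ≡ 1 (mod 4)); a representation of m scales to one of n via (k·x)² + (k·y)² = k²(x² + y²). Each prime p ≡ 1 (mod 4) is itself a sum of two squares; find a² by testing p − a² for a perfect square:
  5: 5 − 1² = 4 = 2² ⇒ 5 = 1² + 2².
  53: 53 − 1² = 52, 53 − 2² = 49 = 7² ⇒ 53 = 2² + 7².
  101: 101 − 1² = 100 = 10² ⇒ 101 = 1² + 10².
  Combine using the Brahmagupta–Fibonacci identity (a² + b²)(c² + d²) = (ac − bd)² + (ad + bc)² = (ac + bd)² + (ad − bc)²:
  5 · 53 = 265: from (1² + 2²)(2² + 7²), take (1·2 − 2·7, 1·7 + 2·2) = (2 − 14, 7 + 4) = (-12, 11); dropping signs (only squares matter) gives (12, 11); check 12² + 11² = 144 + 121 = 265 ✓.
  265 · 101 = 26765: from (12² + 11²)(1² + 10²), take (12·1 − 11·10, 12·10 + 11·1) = (12 − 110, 120 + 11) = (-98, 131); dropping signs (only squares matter) gives (98, 131); check 98² + 131² = 9604 + 17161 = 26765 ✓.
  Scale by k = 2: (2·98, 2·131) = (196, 262).
Step 4: Order so x ≤ y and verify: 196² + 262² = 38416 + 68644 = 107060 = n. ✓

n = 107060 = 196² + 262² (one valid representation with x ≤ y).


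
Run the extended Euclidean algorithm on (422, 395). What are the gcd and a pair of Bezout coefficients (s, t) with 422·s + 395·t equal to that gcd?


Euclidean algorithm on (422, 395) — divide until remainder is 0:
  422 = 1 · 395 + 27
  395 = 14 · 27 + 17
  27 = 1 · 17 + 10
  17 = 1 · 10 + 7
  10 = 1 · 7 + 3
  7 = 2 · 3 + 1
  3 = 3 · 1 + 0
gcd(422, 395) = 1.
Track Bezout coefficients alongside the remainders: start with r₀ = 422 = a·1 + b·0 (s = 1, t = 0) and r₁ = 395 = a·0 + b·1 (s = 0, t = 1); each new remainder r_{k+1} = r_{k-1} − q_k·r_k inherits s_{k+1} = s_{k-1} − q_k·s_k, t_{k+1} = t_{k-1} − q_k·t_k, so r_k = a·s_k + b·t_k at every step:
  q = 1: r = 27, s = 1 − 1·0 = 1, t = 0 − 1·1 = -1  (check: 422·1 + 395·(-1) = 27)
  q = 14: r = 17, s = 0 − 14·1 = -14, t = 1 − 14·(-1) = 15  (check: 422·(-14) + 395·15 = 17)
  q = 1: r = 10, s = 1 − 1·(-14) = 15, t = -1 − 1·15 = -16  (check: 422·15 + 395·(-16) = 10)
  q = 1: r = 7, s = -14 − 1·15 = -29, t = 15 − 1·(-16) = 31  (check: 422·(-29) + 395·31 = 7)
  q = 1: r = 3, s = 15 − 1·(-29) = 44, t = -16 − 1·31 = -47  (check: 422·44 + 395·(-47) = 3)
  q = 2: r = 1, s = -29 − 2·44 = -117, t = 31 − 2·(-47) = 125  (check: 422·(-117) + 395·125 = 1)
The row with r = 1 (the gcd) gives the Bezout coefficients s = -117, t = 125.
Result: 422 · (-117) + 395 · (125) = 1.

gcd(422, 395) = 1; s = -117, t = 125 (check: 422·(-117) + 395·125 = 1).


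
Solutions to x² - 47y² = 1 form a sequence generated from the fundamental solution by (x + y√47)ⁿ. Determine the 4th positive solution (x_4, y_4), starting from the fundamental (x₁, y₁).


Step 1: Find the fundamental solution (x₁, y₁) of x² - 47y² = 1.
  Expand √47 as a continued fraction. a₀ = ⌊√47⌋ = 6; iterate m_{k+1} = d_k·a_k − m_k, d_{k+1} = (47 − m_{k+1}²)/d_k, a_{k+1} = ⌊(a₀ + m_{k+1})/d_{k+1}⌋ (starting m₀ = 0, d₀ = 1), with convergents p_k = a_k·p_{k-1} + p_{k-2}, q_k = a_k·q_{k-1} + q_{k-2} (p₋₁ = 1, q₋₁ = 0):
  k = 0: a₀ = 6; p₀/q₀ = 6/1; p₀² − 47·q₀² = 36 − 47 = -11.
  k = 1: m = 6, d = 11, a = ⌊(6 + 6)/11⌋ = 1; p/q = (1·6 + 1)/(1·1 + 0) = 7/1; p² − 47·q² = 49 − 47 = 2.
  k = 2: m = 5, d = 2, a = ⌊(6 + 5)/2⌋ = 5; p/q = (5·7 + 6)/(5·1 + 1) = 41/6; p² − 47·q² = 1681 − 1692 = -11.
  k = 3: m = 5, d = 11, a = ⌊(6 + 5)/11⌋ = 1; p/q = (1·41 + 7)/(1·6 + 1) = 48/7; p² − 47·q² = 2304 − 2303 = 1.
  The first convergent with p² − 47·q² = 1 gives the fundamental solution (x₁, y₁) = (48, 7).
Step 2: Apply the recurrence (x_{n+1}, y_{n+1}) = (x₁x_n + 47y₁y_n, x₁y_n + y₁x_n) repeatedly.
  From (x_1, y_1) = (48, 7): x_2 = 48·48 + 47·7·7 = 4607; y_2 = 48·7 + 7·48 = 672.
  From (x_2, y_2) = (4607, 672): x_3 = 48·4607 + 47·7·672 = 442224; y_3 = 48·672 + 7·4607 = 64505.
  From (x_3, y_3) = (442224, 64505): x_4 = 48·442224 + 47·7·64505 = 42448897; y_4 = 48·64505 + 7·442224 = 6191808.
Step 3: Verify x_4² - 47·y_4² = 1801908856516609 - 1801908856516608 = 1 (should be 1). ✓

(x_1, y_1) = (48, 7); (x_4, y_4) = (42448897, 6191808).


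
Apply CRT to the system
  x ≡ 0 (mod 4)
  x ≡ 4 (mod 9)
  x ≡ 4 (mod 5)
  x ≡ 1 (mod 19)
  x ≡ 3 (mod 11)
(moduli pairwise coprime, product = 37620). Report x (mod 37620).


Product of moduli M = 4 · 9 · 5 · 19 · 11 = 37620.
Merge one congruence at a time:
  Start: x ≡ 0 (mod 4).
  Combine with x ≡ 4 (mod 9); new modulus lcm = 36.
    Write x = 0 + 4·t and substitute into x ≡ 4 (mod 9): 4·t ≡ 4 − 0 = 4 (mod 9).
    The inverse of 4 mod 9 is 7 (since 4·7 = 28 = 3·9 + 1), so t ≡ 7·4 = 28 ≡ 1 (mod 9).
    Then x = 0 + 4·1 = 4, valid modulo lcm(4, 9) = 36: x ≡ 4 (mod 36).
  Combine with x ≡ 4 (mod 5); new modulus lcm = 180.
    Write x = 4 + 36·t and substitute into x ≡ 4 (mod 5): 36·t ≡ 4 − 4 = 0 (mod 5).
    Reduce coefficients mod 5: 1·t ≡ 0 (mod 5).
    So t ≡ 0 (mod 5).
    Then x = 4 + 36·0 = 4, valid modulo lcm(36, 5) = 180: x ≡ 4 (mod 180).
  Combine with x ≡ 1 (mod 19); new modulus lcm = 3420.
    Write x = 4 + 180·t and substitute into x ≡ 1 (mod 19): 180·t ≡ 1 − 4 = -3 (mod 19).
    Reduce coefficients mod 19: 9·t ≡ 16 (mod 19).
    The inverse of 9 mod 19 is 17 (since 9·17 = 153 = 8·19 + 1), so t ≡ 17·16 = 272 ≡ 6 (mod 19).
    Then x = 4 + 180·6 = 1084, valid modulo lcm(180, 19) = 3420: x ≡ 1084 (mod 3420).
  Combine with x ≡ 3 (mod 11); new modulus lcm = 37620.
    Write x = 1084 + 3420·t and substitute into x ≡ 3 (mod 11): 3420·t ≡ 3 − 1084 = -1081 (mod 11).
    Reduce coefficients mod 11: 10·t ≡ 8 (mod 11).
    The inverse of 10 mod 11 is 10 (since 10·10 = 100 = 9·11 + 1), so t ≡ 10·8 = 80 ≡ 3 (mod 11).
    Then x = 1084 + 3420·3 = 11344, valid modulo lcm(3420, 11) = 37620: x ≡ 11344 (mod 37620).
Verify against each original: 11344 mod 4 = 0, 11344 mod 9 = 4, 11344 mod 5 = 4, 11344 mod 19 = 1, 11344 mod 11 = 3.

x ≡ 11344 (mod 37620).


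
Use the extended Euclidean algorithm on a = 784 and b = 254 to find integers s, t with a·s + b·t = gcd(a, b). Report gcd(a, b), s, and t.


Euclidean algorithm on (784, 254) — divide until remainder is 0:
  784 = 3 · 254 + 22
  254 = 11 · 22 + 12
  22 = 1 · 12 + 10
  12 = 1 · 10 + 2
  10 = 5 · 2 + 0
gcd(784, 254) = 2.
Track Bezout coefficients alongside the remainders: start with r₀ = 784 = a·1 + b·0 (s = 1, t = 0) and r₁ = 254 = a·0 + b·1 (s = 0, t = 1); each new remainder r_{k+1} = r_{k-1} − q_k·r_k inherits s_{k+1} = s_{k-1} − q_k·s_k, t_{k+1} = t_{k-1} − q_k·t_k, so r_k = a·s_k + b·t_k at every step:
  q = 3: r = 22, s = 1 − 3·0 = 1, t = 0 − 3·1 = -3  (check: 784·1 + 254·(-3) = 22)
  q = 11: r = 12, s = 0 − 11·1 = -11, t = 1 − 11·(-3) = 34  (check: 784·(-11) + 254·34 = 12)
  q = 1: r = 10, s = 1 − 1·(-11) = 12, t = -3 − 1·34 = -37  (check: 784·12 + 254·(-37) = 10)
  q = 1: r = 2, s = -11 − 1·12 = -23, t = 34 − 1·(-37) = 71  (check: 784·(-23) + 254·71 = 2)
The row with r = 2 (the gcd) gives the Bezout coefficients s = -23, t = 71.
Result: 784 · (-23) + 254 · (71) = 2.

gcd(784, 254) = 2; s = -23, t = 71 (check: 784·(-23) + 254·71 = 2).


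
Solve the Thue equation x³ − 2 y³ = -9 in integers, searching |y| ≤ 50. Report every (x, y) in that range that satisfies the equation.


The equation is x³ - 2y³ = -9. For fixed y, x³ = 2·y³ − 9, so a solution requires the RHS to be a perfect cube.
Strategy: iterate y from -50 to 50, compute RHS = 2·y³ − 9, and check whether it is a (positive or negative) perfect cube.
Check small values of y:
  y = 0: RHS = -9 is not a perfect cube.
  y = 1: RHS = -7 is not a perfect cube.
  y = -1: RHS = -11 is not a perfect cube.
  y = 2: RHS = 7 is not a perfect cube.
  y = -2: RHS = -25 is not a perfect cube.
  y = 3: RHS = 45 is not a perfect cube.
  y = -3: RHS = -63 is not a perfect cube.
Continuing the search up to |y| = 50 finds no solutions either.
No (x, y) in the scanned range satisfies the equation.

No integer solutions with |y| ≤ 50.


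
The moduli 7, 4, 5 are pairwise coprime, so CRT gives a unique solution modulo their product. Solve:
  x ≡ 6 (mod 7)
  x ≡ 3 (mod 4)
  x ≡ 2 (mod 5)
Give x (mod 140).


Moduli 7, 4, 5 are pairwise coprime; by CRT there is a unique solution modulo M = 7 · 4 · 5 = 140.
Solve pairwise, accumulating the modulus:
  Start with x ≡ 6 (mod 7).
  Combine with x ≡ 3 (mod 4): since gcd(7, 4) = 1, we get a unique residue mod 28.
    Write x = 6 + 7·t and substitute into x ≡ 3 (mod 4): 7·t ≡ 3 − 6 = -3 (mod 4).
    Reduce coefficients mod 4: 3·t ≡ 1 (mod 4).
    The inverse of 3 mod 4 is 3 (since 3·3 = 9 = 2·4 + 1), so t ≡ 3·1 = 3 ≡ 3 (mod 4).
    Then x = 6 + 7·3 = 27, valid modulo lcm(7, 4) = 28: x ≡ 27 (mod 28).
  Combine with x ≡ 2 (mod 5): since gcd(28, 5) = 1, we get a unique residue mod 140.
    Write x = 27 + 28·t and substitute into x ≡ 2 (mod 5): 28·t ≡ 2 − 27 = -25 (mod 5).
    Reduce coefficients mod 5: 3·t ≡ 0 (mod 5).
    The inverse of 3 mod 5 is 2 (since 3·2 = 6 = 1·5 + 1), so t ≡ 2·0 = 0 ≡ 0 (mod 5).
    Then x = 27 + 28·0 = 27, valid modulo lcm(28, 5) = 140: x ≡ 27 (mod 140).
Verify: 27 mod 7 = 6 ✓, 27 mod 4 = 3 ✓, 27 mod 5 = 2 ✓.

x ≡ 27 (mod 140).


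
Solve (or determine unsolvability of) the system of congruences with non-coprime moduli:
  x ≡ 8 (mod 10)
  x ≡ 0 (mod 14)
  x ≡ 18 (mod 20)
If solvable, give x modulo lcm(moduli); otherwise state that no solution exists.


Moduli 10, 14, 20 are not pairwise coprime, so CRT works modulo lcm(m_i) when all pairwise compatibility conditions hold.
Pairwise compatibility: gcd(m_i, m_j) must divide a_i - a_j for every pair.
Merge one congruence at a time:
  Start: x ≡ 8 (mod 10).
  Combine with x ≡ 0 (mod 14): gcd(10, 14) = 2; 0 - 8 = -8, which IS divisible by 2, so compatible.
    Write x = 8 + 10·t and substitute into x ≡ 0 (mod 14): 10·t ≡ 0 − 8 = -8 (mod 14).
    Divide the congruence (and modulus) by g = 2: 5·t ≡ -4 (mod 7).
    Reduce coefficients mod 7: 5·t ≡ 3 (mod 7).
    The inverse of 5 mod 7 is 3 (since 5·3 = 15 = 2·7 + 1), so t ≡ 3·3 = 9 ≡ 2 (mod 7).
    Then x = 8 + 10·2 = 28, valid modulo lcm(10, 14) = 70: x ≡ 28 (mod 70).
  Combine with x ≡ 18 (mod 20): gcd(70, 20) = 10; 18 - 28 = -10, which IS divisible by 10, so compatible.
    Write x = 28 + 70·t and substitute into x ≡ 18 (mod 20): 70·t ≡ 18 − 28 = -10 (mod 20).
    Divide the congruence (and modulus) by g = 10: 7·t ≡ -1 (mod 2).
    Reduce coefficients mod 2: 1·t ≡ 1 (mod 2).
    So t ≡ 1 (mod 2).
    Then x = 28 + 70·1 = 98, valid modulo lcm(70, 20) = 140: x ≡ 98 (mod 140).
Verify: 98 mod 10 = 8, 98 mod 14 = 0, 98 mod 20 = 18.

x ≡ 98 (mod 140).


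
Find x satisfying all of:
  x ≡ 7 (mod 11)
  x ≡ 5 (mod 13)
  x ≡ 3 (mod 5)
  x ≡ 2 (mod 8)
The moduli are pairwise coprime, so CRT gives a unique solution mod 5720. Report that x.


Product of moduli M = 11 · 13 · 5 · 8 = 5720.
Merge one congruence at a time:
  Start: x ≡ 7 (mod 11).
  Combine with x ≡ 5 (mod 13); new modulus lcm = 143.
    Write x = 7 + 11·t and substitute into x ≡ 5 (mod 13): 11·t ≡ 5 − 7 = -2 (mod 13).
    Reduce coefficients mod 13: 11·t ≡ 11 (mod 13).
    The inverse of 11 mod 13 is 6 (since 11·6 = 66 = 5·13 + 1), so t ≡ 6·11 = 66 ≡ 1 (mod 13).
    Then x = 7 + 11·1 = 18, valid modulo lcm(11, 13) = 143: x ≡ 18 (mod 143).
  Combine with x ≡ 3 (mod 5); new modulus lcm = 715.
    Write x = 18 + 143·t and substitute into x ≡ 3 (mod 5): 143·t ≡ 3 − 18 = -15 (mod 5).
    Reduce coefficients mod 5: 3·t ≡ 0 (mod 5).
    The inverse of 3 mod 5 is 2 (since 3·2 = 6 = 1·5 + 1), so t ≡ 2·0 = 0 ≡ 0 (mod 5).
    Then x = 18 + 143·0 = 18, valid modulo lcm(143, 5) = 715: x ≡ 18 (mod 715).
  Combine with x ≡ 2 (mod 8); new modulus lcm = 5720.
    Write x = 18 + 715·t and substitute into x ≡ 2 (mod 8): 715·t ≡ 2 − 18 = -16 (mod 8).
    Reduce coefficients mod 8: 3·t ≡ 0 (mod 8).
    The inverse of 3 mod 8 is 3 (since 3·3 = 9 = 1·8 + 1), so t ≡ 3·0 = 0 ≡ 0 (mod 8).
    Then x = 18 + 715·0 = 18, valid modulo lcm(715, 8) = 5720: x ≡ 18 (mod 5720).
Verify against each original: 18 mod 11 = 7, 18 mod 13 = 5, 18 mod 5 = 3, 18 mod 8 = 2.

x ≡ 18 (mod 5720).


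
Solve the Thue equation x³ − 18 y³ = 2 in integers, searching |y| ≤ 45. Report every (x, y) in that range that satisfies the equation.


The equation is x³ - 18y³ = 2. For fixed y, x³ = 18·y³ + 2, so a solution requires the RHS to be a perfect cube.
Strategy: iterate y from -45 to 45, compute RHS = 18·y³ + 2, and check whether it is a (positive or negative) perfect cube.
Check small values of y:
  y = 0: RHS = 2 is not a perfect cube.
  y = 1: RHS = 20 is not a perfect cube.
  y = -1: RHS = -16 is not a perfect cube.
  y = 2: RHS = 146 is not a perfect cube.
  y = -2: RHS = -142 is not a perfect cube.
  y = 3: RHS = 488 is not a perfect cube.
  y = -3: RHS = -484 is not a perfect cube.
Continuing the search up to |y| = 45 finds no solutions either.
No (x, y) in the scanned range satisfies the equation.

No integer solutions with |y| ≤ 45.


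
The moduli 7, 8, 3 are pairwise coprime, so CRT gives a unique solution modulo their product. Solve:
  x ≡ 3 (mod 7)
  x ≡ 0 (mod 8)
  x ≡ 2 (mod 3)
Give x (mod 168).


Moduli 7, 8, 3 are pairwise coprime; by CRT there is a unique solution modulo M = 7 · 8 · 3 = 168.
Solve pairwise, accumulating the modulus:
  Start with x ≡ 3 (mod 7).
  Combine with x ≡ 0 (mod 8): since gcd(7, 8) = 1, we get a unique residue mod 56.
    Write x = 3 + 7·t and substitute into x ≡ 0 (mod 8): 7·t ≡ 0 − 3 = -3 (mod 8).
    Reduce coefficients mod 8: 7·t ≡ 5 (mod 8).
    The inverse of 7 mod 8 is 7 (since 7·7 = 49 = 6·8 + 1), so t ≡ 7·5 = 35 ≡ 3 (mod 8).
    Then x = 3 + 7·3 = 24, valid modulo lcm(7, 8) = 56: x ≡ 24 (mod 56).
  Combine with x ≡ 2 (mod 3): since gcd(56, 3) = 1, we get a unique residue mod 168.
    Write x = 24 + 56·t and substitute into x ≡ 2 (mod 3): 56·t ≡ 2 − 24 = -22 (mod 3).
    Reduce coefficients mod 3: 2·t ≡ 2 (mod 3).
    The inverse of 2 mod 3 is 2 (since 2·2 = 4 = 1·3 + 1), so t ≡ 2·2 = 4 ≡ 1 (mod 3).
    Then x = 24 + 56·1 = 80, valid modulo lcm(56, 3) = 168: x ≡ 80 (mod 168).
Verify: 80 mod 7 = 3 ✓, 80 mod 8 = 0 ✓, 80 mod 3 = 2 ✓.

x ≡ 80 (mod 168).


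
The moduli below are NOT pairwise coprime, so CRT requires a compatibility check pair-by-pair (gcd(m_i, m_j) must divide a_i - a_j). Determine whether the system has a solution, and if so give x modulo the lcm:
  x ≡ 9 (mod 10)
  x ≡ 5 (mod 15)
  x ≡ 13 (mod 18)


Moduli 10, 15, 18 are not pairwise coprime, so CRT works modulo lcm(m_i) when all pairwise compatibility conditions hold.
Pairwise compatibility: gcd(m_i, m_j) must divide a_i - a_j for every pair.
Merge one congruence at a time:
  Start: x ≡ 9 (mod 10).
  Combine with x ≡ 5 (mod 15): gcd(10, 15) = 5, and 5 - 9 = -4 is NOT divisible by 5.
    ⇒ system is inconsistent (no integer solution).

No solution (the system is inconsistent).


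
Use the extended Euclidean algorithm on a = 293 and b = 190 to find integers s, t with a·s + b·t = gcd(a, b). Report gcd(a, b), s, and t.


Euclidean algorithm on (293, 190) — divide until remainder is 0:
  293 = 1 · 190 + 103
  190 = 1 · 103 + 87
  103 = 1 · 87 + 16
  87 = 5 · 16 + 7
  16 = 2 · 7 + 2
  7 = 3 · 2 + 1
  2 = 2 · 1 + 0
gcd(293, 190) = 1.
Track Bezout coefficients alongside the remainders: start with r₀ = 293 = a·1 + b·0 (s = 1, t = 0) and r₁ = 190 = a·0 + b·1 (s = 0, t = 1); each new remainder r_{k+1} = r_{k-1} − q_k·r_k inherits s_{k+1} = s_{k-1} − q_k·s_k, t_{k+1} = t_{k-1} − q_k·t_k, so r_k = a·s_k + b·t_k at every step:
  q = 1: r = 103, s = 1 − 1·0 = 1, t = 0 − 1·1 = -1  (check: 293·1 + 190·(-1) = 103)
  q = 1: r = 87, s = 0 − 1·1 = -1, t = 1 − 1·(-1) = 2  (check: 293·(-1) + 190·2 = 87)
  q = 1: r = 16, s = 1 − 1·(-1) = 2, t = -1 − 1·2 = -3  (check: 293·2 + 190·(-3) = 16)
  q = 5: r = 7, s = -1 − 5·2 = -11, t = 2 − 5·(-3) = 17  (check: 293·(-11) + 190·17 = 7)
  q = 2: r = 2, s = 2 − 2·(-11) = 24, t = -3 − 2·17 = -37  (check: 293·24 + 190·(-37) = 2)
  q = 3: r = 1, s = -11 − 3·24 = -83, t = 17 − 3·(-37) = 128  (check: 293·(-83) + 190·128 = 1)
The row with r = 1 (the gcd) gives the Bezout coefficients s = -83, t = 128.
Result: 293 · (-83) + 190 · (128) = 1.

gcd(293, 190) = 1; s = -83, t = 128 (check: 293·(-83) + 190·128 = 1).
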